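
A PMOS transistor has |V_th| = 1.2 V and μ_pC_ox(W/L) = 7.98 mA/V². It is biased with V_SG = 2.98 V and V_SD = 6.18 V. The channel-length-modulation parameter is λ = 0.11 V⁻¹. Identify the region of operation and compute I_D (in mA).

V_ov = V_SG − |V_th| = 2.98 − 1.2 = 1.78 V.
Since V_SD = 6.18 V ≥ V_ov = 1.78 V, the device is in saturation.
I_D = ½ k_p V_ov² (1 + λ V_SD) = 0.5 × 7.98 × 1.78² × (1 + 0.11 × 6.18) = 21.2 mA.

Saturation; I_D = 21.2 mA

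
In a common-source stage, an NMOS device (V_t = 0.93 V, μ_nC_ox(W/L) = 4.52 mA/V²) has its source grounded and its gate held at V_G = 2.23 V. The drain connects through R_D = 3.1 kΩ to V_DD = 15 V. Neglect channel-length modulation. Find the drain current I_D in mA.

V_GS = V_G = 2.23 V, so V_ov = 2.23 − 0.93 = 1.3 V.
Assume saturation: I_D = ½ k_n V_ov² = 0.5 × 4.52 × 1.3² = 3.82 mA, giving V_DS = V_DD − I_D R_D = 15 − 3.82 × 3.1 = 3.16 V.
V_DS = 3.16 V ≥ V_ov = 1.3 V, confirming saturation.

I_D = 3.82 mA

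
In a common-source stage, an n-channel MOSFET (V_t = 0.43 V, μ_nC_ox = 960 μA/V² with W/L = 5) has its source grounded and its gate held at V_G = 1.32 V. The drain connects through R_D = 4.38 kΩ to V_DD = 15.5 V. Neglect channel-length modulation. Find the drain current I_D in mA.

V_GS = V_G = 1.32 V, so V_ov = 1.32 − 0.43 = 0.89 V.
k_n = μ_nC_ox · (W/L) = 4.8 mA/V².
Assume saturation: I_D = ½ k_n V_ov² = 0.5 × 4.8 × 0.89² = 1.9 mA, giving V_DS = V_DD − I_D R_D = 15.5 − 1.9 × 4.38 = 7.17 V.
V_DS = 7.17 V ≥ V_ov = 0.89 V, confirming saturation.

I_D = 1.90 mA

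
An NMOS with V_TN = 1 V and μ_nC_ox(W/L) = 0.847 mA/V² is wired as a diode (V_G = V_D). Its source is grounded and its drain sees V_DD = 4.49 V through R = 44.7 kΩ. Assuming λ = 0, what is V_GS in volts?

With gate tied to drain, V_GS = V_DS ≥ V_GS − V_TN, so the device is in saturation.
KCL at the drain: ½ k_n (V_GS − V_TN)² = (V_DD − V_GS)/R.
Let x = V_GS − 1. Then 18.9 x² + x − 3.49 = 0, giving x = 0.404 V (positive root), so V_GS = 1.4 V.
I_D = (V_DD − V_GS)/R = (4.49 − 1.4) / 44.7 = 0.069 mA.

V_GS = 1.40 V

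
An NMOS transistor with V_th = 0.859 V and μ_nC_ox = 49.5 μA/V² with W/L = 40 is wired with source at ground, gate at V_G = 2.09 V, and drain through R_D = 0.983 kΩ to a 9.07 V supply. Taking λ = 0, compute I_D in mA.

V_GS = V_G = 2.09 V, so V_ov = 2.09 − 0.859 = 1.23 V.
k_n = μ_nC_ox · (W/L) = 1.98 mA/V².
Assume saturation: I_D = ½ k_n V_ov² = 0.5 × 1.98 × 1.23² = 1.5 mA, giving V_DS = V_DD − I_D R_D = 9.07 − 1.5 × 0.983 = 7.6 V.
V_DS = 7.6 V ≥ V_ov = 1.23 V, confirming saturation.

I_D = 1.50 mA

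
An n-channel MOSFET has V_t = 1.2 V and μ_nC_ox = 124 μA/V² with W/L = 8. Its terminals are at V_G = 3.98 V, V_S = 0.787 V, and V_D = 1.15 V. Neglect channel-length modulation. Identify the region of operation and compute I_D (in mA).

V_GS = V_G − V_S = 3.98 − 0.787 = 3.19 V; V_DS = V_D − V_S = 1.15 − 0.787 = 0.363 V.
k_n = μ_nC_ox · (W/L) = 0.992 mA/V².
V_ov = V_GS − V_t = 3.19 − 1.2 = 1.99 V.
Since V_DS = 0.363 V < V_ov = 1.99 V, the device is in the triode region.
I_D = k_n [V_ov · V_DS − ½ V_DS²] = 0.992 × [1.99 × 0.363 − 0.5 × 0.363²] = 0.652 mA.

Triode; I_D = 0.652 mA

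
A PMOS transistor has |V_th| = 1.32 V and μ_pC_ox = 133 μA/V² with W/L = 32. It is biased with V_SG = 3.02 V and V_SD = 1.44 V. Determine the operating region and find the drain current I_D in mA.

k_p = μ_pC_ox · (W/L) = 4.256 mA/V².
V_ov = V_SG − |V_th| = 3.02 − 1.32 = 1.7 V.
Since V_SD = 1.44 V < V_ov = 1.7 V, the device is in the triode region.
I_D = k_p [V_ov · V_SD − ½ V_SD²] = 4.256 × [1.7 × 1.44 − 0.5 × 1.44²] = 6.01 mA.

Triode; I_D = 6.01 mA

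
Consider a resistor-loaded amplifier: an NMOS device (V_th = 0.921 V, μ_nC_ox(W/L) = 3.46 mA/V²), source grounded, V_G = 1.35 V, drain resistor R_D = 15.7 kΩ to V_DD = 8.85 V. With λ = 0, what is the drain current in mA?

V_GS = V_G = 1.35 V, so V_ov = 1.35 − 0.921 = 0.429 V.
Assume saturation: I_D = ½ k_n V_ov² = 0.5 × 3.46 × 0.429² = 0.318 mA, giving V_DS = V_DD − I_D R_D = 8.85 − 0.318 × 15.7 = 3.85 V.
V_DS = 3.85 V ≥ V_ov = 0.429 V, confirming saturation.

I_D = 0.318 mA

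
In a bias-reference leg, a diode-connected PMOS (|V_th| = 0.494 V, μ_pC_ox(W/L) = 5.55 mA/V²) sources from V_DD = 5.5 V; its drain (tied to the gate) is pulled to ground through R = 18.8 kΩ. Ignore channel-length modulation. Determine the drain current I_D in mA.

With gate tied to drain, V_SG = V_SD ≥ V_SG − |V_th|, so the device is in saturation.
KCL at the drain: ½ k_p (V_SG − |V_th|)² = (V_DD − V_SG)/R.
Let x = V_SG − 0.494. Then 52.2 x² + x − 5.006 = 0, giving x = 0.3 V (positive root), so V_SG = 0.794 V.
I_D = (V_DD − V_SG)/R = (5.5 − 0.794) / 18.8 = 0.25 mA.

I_D = 0.250 mA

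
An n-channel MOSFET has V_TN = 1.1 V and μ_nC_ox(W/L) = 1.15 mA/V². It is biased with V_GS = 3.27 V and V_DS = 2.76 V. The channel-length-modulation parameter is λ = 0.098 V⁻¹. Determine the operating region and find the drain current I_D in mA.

Saturation; I_D = 3.44 mA

V_ov = V_GS − V_TN = 3.27 − 1.1 = 2.17 V.
Since V_DS = 2.76 V ≥ V_ov = 2.17 V, the device is in saturation.
I_D = ½ k_n V_ov² (1 + λ V_DS) = 0.5 × 1.15 × 2.17² × (1 + 0.098 × 2.76) = 3.44 mA.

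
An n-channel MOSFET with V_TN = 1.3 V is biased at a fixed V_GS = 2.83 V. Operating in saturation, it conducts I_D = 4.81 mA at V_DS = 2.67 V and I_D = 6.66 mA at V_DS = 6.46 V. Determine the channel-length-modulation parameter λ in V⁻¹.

λ = 0.139 V⁻¹

With V_GS fixed, I_D ∝ (1 + λ V_DS) in saturation, so I_D2/I_D1 = (1 + λ V_DS2)/(1 + λ V_DS1).
6.66/4.81 = 1.385 = (1 + 6.46 λ)/(1 + 2.67 λ).
Solving: λ (I_D1 V_DS2 − I_D2 V_DS1) = I_D2 − I_D1, so λ = (6.66 − 4.81) / (4.81 × 6.46 − 6.66 × 2.67) = 1.85 / 13.3 = 0.139 V⁻¹.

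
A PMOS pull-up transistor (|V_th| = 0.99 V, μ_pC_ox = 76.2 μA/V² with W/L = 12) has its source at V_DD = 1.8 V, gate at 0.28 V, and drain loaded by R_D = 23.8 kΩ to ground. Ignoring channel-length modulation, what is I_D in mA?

V_SG = V_DD − V_G = 1.8 − 0.28 = 1.52 V, so V_ov = 1.52 − 0.99 = 0.53 V.
k_p = μ_pC_ox · (W/L) = 0.9144 mA/V².
Assume saturation: I_D = ½ k_p V_ov² = 0.5 × 0.9144 × 0.53² = 0.128 mA, giving V_SD = V_DD − I_D R_D = 1.8 − 0.128 × 23.8 = -1.26 V.
But -1.26 V < V_ov = 0.53 V, so the device is actually in triode.
In triode I_D = k_p[V_ov V_SD − ½ V_SD²] and I_D = (V_DD − V_SD)/R_D. Equating: 10.9 V_SD² − 12.53 V_SD + 1.8 = 0, giving V_SD = 0.168 V (the root below V_ov).
I_D = (1.8 − 0.168) / 23.8 = 0.0686 mA.

I_D = 0.0686 mA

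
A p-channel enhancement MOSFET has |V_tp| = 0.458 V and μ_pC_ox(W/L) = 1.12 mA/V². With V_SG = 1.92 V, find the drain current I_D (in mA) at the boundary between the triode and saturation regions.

At the boundary V_SD = V_ov = V_SG − |V_tp| = 1.92 − 0.458 = 1.46 V.
I_D = ½ k_p V_ov² = 0.5 × 1.12 × 1.46² = 1.2 mA.

I_D = 1.20 mA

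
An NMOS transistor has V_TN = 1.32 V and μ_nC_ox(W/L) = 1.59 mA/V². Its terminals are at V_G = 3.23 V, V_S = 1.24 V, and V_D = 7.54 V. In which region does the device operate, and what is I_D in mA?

V_GS = V_G − V_S = 3.23 − 1.24 = 1.99 V; V_DS = V_D − V_S = 7.54 − 1.24 = 6.3 V.
V_ov = V_GS − V_TN = 1.99 − 1.32 = 0.67 V.
Since V_DS = 6.3 V ≥ V_ov = 0.67 V, the device is in saturation.
I_D = ½ k_n V_ov² = 0.5 × 1.59 × 0.67² = 0.357 mA.

Saturation; I_D = 0.357 mA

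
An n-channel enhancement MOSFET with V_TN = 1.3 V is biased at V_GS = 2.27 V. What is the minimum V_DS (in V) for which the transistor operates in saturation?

V_DS,sat = 0.970 V

The boundary between triode and saturation is V_DS = V_GS − V_TN = V_ov.
V_ov = 2.27 − 1.3 = 0.97 V.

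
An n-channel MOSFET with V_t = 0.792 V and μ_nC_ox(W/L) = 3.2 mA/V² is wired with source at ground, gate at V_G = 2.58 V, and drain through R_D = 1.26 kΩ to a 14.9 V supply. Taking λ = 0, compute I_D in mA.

V_GS = V_G = 2.58 V, so V_ov = 2.58 − 0.792 = 1.79 V.
Assume saturation: I_D = ½ k_n V_ov² = 0.5 × 3.2 × 1.79² = 5.12 mA, giving V_DS = V_DD − I_D R_D = 14.9 − 5.12 × 1.26 = 8.45 V.
V_DS = 8.45 V ≥ V_ov = 1.79 V, confirming saturation.

I_D = 5.12 mA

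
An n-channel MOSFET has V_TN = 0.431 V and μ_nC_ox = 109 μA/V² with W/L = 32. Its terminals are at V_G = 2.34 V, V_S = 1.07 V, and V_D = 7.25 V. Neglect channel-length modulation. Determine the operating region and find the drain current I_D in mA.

V_GS = V_G − V_S = 2.34 − 1.07 = 1.27 V; V_DS = V_D − V_S = 7.25 − 1.07 = 6.18 V.
k_n = μ_nC_ox · (W/L) = 3.488 mA/V².
V_ov = V_GS − V_TN = 1.27 − 0.431 = 0.839 V.
Since V_DS = 6.18 V ≥ V_ov = 0.839 V, the device is in saturation.
I_D = ½ k_n V_ov² = 0.5 × 3.488 × 0.839² = 1.23 mA.

Saturation; I_D = 1.23 mA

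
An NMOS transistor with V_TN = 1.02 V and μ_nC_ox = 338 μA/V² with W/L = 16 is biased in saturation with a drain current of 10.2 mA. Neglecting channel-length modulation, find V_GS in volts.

V_GS = 2.96 V

k_n = μ_nC_ox · (W/L) = 5.408 mA/V².
In saturation I_D = ½ k_n (V_GS − V_TN)², so V_GS − V_TN = √(2 I_D / k_n) = √(2 × 10.2 / 5.408) = 1.94 V.
V_GS = 1.02 + 1.94 = 2.96 V.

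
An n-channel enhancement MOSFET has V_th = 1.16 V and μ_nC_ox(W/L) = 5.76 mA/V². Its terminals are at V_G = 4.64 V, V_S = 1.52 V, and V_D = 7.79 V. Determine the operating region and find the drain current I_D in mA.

V_GS = V_G − V_S = 4.64 − 1.52 = 3.12 V; V_DS = V_D − V_S = 7.79 − 1.52 = 6.27 V.
V_ov = V_GS − V_th = 3.12 − 1.16 = 1.96 V.
Since V_DS = 6.27 V ≥ V_ov = 1.96 V, the device is in saturation.
I_D = ½ k_n V_ov² = 0.5 × 5.76 × 1.96² = 11.1 mA.

Saturation; I_D = 11.1 mA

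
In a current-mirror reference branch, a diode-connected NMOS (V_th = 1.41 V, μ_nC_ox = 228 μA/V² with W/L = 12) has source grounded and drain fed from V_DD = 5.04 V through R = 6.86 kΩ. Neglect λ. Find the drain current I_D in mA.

With gate tied to drain, V_GS = V_DS ≥ V_GS − V_th, so the device is in saturation.
k_n = μ_nC_ox · (W/L) = 2.736 mA/V².
KCL at the drain: ½ k_n (V_GS − V_th)² = (V_DD − V_GS)/R.
Let x = V_GS − 1.41. Then 9.38 x² + x − 3.63 = 0, giving x = 0.571 V (positive root), so V_GS = 1.98 V.
I_D = (V_DD − V_GS)/R = (5.04 − 1.98) / 6.86 = 0.446 mA.

I_D = 0.446 mA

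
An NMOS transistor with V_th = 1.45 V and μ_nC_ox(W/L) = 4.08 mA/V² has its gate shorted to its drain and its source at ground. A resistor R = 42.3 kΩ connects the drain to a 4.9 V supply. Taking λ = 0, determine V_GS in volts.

V_GS = 1.64 V

With gate tied to drain, V_GS = V_DS ≥ V_GS − V_th, so the device is in saturation.
KCL at the drain: ½ k_n (V_GS − V_th)² = (V_DD − V_GS)/R.
Let x = V_GS − 1.45. Then 86.3 x² + x − 3.45 = 0, giving x = 0.194 V (positive root), so V_GS = 1.64 V.
I_D = (V_DD − V_GS)/R = (4.9 − 1.64) / 42.3 = 0.077 mA.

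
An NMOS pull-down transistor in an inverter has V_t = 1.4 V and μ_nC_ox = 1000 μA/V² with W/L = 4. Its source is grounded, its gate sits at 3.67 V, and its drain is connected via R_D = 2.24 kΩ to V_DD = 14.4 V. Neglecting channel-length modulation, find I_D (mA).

I_D = 6.07 mA

V_GS = V_G = 3.67 V, so V_ov = 3.67 − 1.4 = 2.27 V.
k_n = μ_nC_ox · (W/L) = 4 mA/V².
Assume saturation: I_D = ½ k_n V_ov² = 0.5 × 4 × 2.27² = 10.3 mA, giving V_DS = V_DD − I_D R_D = 14.4 − 10.3 × 2.24 = -8.68 V.
But -8.68 V < V_ov = 2.27 V, so the device is actually in triode.
In triode I_D = k_n[V_ov V_DS − ½ V_DS²] and I_D = (V_DD − V_DS)/R_D. Equating: 4.48 V_DS² − 21.34 V_DS + 14.4 = 0, giving V_DS = 0.814 V (the root below V_ov).
I_D = (14.4 − 0.814) / 2.24 = 6.07 mA.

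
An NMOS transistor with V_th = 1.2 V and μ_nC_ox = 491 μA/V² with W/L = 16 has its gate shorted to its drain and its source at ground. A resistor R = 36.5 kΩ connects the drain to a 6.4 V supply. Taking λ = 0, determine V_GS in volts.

With gate tied to drain, V_GS = V_DS ≥ V_GS − V_th, so the device is in saturation.
k_n = μ_nC_ox · (W/L) = 7.856 mA/V².
KCL at the drain: ½ k_n (V_GS − V_th)² = (V_DD − V_GS)/R.
Let x = V_GS − 1.2. Then 143 x² + x − 5.2 = 0, giving x = 0.187 V (positive root), so V_GS = 1.39 V.
I_D = (V_DD − V_GS)/R = (6.4 − 1.39) / 36.5 = 0.137 mA.

V_GS = 1.39 V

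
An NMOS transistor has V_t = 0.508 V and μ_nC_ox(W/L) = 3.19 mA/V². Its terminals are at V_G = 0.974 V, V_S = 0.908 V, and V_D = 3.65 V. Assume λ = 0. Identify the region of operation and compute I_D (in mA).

V_GS = V_G − V_S = 0.974 − 0.908 = 0.066 V; V_DS = V_D − V_S = 3.65 − 0.908 = 2.74 V.
V_GS = 0.066 V < V_t = 0.508 V, so the transistor is in cutoff.

Cutoff; I_D = 0 mA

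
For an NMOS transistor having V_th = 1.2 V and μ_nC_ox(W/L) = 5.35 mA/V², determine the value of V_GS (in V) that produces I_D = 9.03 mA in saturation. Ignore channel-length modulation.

V_GS = 3.04 V

In saturation I_D = ½ k_n (V_GS − V_th)², so V_GS − V_th = √(2 I_D / k_n) = √(2 × 9.03 / 5.35) = 1.84 V.
V_GS = 1.2 + 1.84 = 3.04 V.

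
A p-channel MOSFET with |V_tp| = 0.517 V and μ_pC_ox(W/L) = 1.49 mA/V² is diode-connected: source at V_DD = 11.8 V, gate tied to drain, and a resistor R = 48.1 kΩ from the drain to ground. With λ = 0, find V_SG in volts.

With gate tied to drain, V_SG = V_SD ≥ V_SG − |V_tp|, so the device is in saturation.
KCL at the drain: ½ k_p (V_SG − |V_tp|)² = (V_DD − V_SG)/R.
Let x = V_SG − 0.517. Then 35.8 x² + x − 11.28 = 0, giving x = 0.547 V (positive root), so V_SG = 1.06 V.
I_D = (V_DD − V_SG)/R = (11.8 − 1.06) / 48.1 = 0.223 mA.

V_SG = 1.06 V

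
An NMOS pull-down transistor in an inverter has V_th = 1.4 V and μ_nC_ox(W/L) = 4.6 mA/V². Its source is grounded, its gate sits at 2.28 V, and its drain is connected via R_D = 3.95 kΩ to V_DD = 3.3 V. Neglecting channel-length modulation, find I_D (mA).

V_GS = V_G = 2.28 V, so V_ov = 2.28 − 1.4 = 0.88 V.
Assume saturation: I_D = ½ k_n V_ov² = 0.5 × 4.6 × 0.88² = 1.78 mA, giving V_DS = V_DD − I_D R_D = 3.3 − 1.78 × 3.95 = -3.74 V.
But -3.74 V < V_ov = 0.88 V, so the device is actually in triode.
In triode I_D = k_n[V_ov V_DS − ½ V_DS²] and I_D = (V_DD − V_DS)/R_D. Equating: 9.08 V_DS² − 16.99 V_DS + 3.3 = 0, giving V_DS = 0.22 V (the root below V_ov).
I_D = (3.3 − 0.22) / 3.95 = 0.78 mA.

I_D = 0.780 mA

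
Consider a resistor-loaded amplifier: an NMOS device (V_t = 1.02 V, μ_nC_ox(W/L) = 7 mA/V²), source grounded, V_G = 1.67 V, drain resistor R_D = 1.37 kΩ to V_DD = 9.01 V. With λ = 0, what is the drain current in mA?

I_D = 1.48 mA

V_GS = V_G = 1.67 V, so V_ov = 1.67 − 1.02 = 0.65 V.
Assume saturation: I_D = ½ k_n V_ov² = 0.5 × 7 × 0.65² = 1.48 mA, giving V_DS = V_DD − I_D R_D = 9.01 − 1.48 × 1.37 = 6.98 V.
V_DS = 6.98 V ≥ V_ov = 0.65 V, confirming saturation.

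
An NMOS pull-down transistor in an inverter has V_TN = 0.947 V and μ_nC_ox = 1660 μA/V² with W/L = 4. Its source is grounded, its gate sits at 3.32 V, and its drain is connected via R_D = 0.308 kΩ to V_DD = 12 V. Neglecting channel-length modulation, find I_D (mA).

I_D = 18.7 mA

V_GS = V_G = 3.32 V, so V_ov = 3.32 − 0.947 = 2.37 V.
k_n = μ_nC_ox · (W/L) = 6.64 mA/V².
Assume saturation: I_D = ½ k_n V_ov² = 0.5 × 6.64 × 2.37² = 18.7 mA, giving V_DS = V_DD − I_D R_D = 12 − 18.7 × 0.308 = 6.24 V.
V_DS = 6.24 V ≥ V_ov = 2.37 V, confirming saturation.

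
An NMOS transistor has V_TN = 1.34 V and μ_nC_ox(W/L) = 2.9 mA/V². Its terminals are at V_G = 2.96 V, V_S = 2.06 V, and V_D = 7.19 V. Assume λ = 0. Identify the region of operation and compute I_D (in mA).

V_GS = V_G − V_S = 2.96 − 2.06 = 0.9 V; V_DS = V_D − V_S = 7.19 − 2.06 = 5.13 V.
V_GS = 0.9 V < V_TN = 1.34 V, so the transistor is in cutoff.

Cutoff; I_D = 0 mA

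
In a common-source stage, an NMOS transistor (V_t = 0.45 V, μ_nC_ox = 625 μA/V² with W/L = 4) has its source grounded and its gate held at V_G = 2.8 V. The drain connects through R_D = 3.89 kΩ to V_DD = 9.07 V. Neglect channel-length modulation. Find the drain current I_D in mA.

V_GS = V_G = 2.8 V, so V_ov = 2.8 − 0.45 = 2.35 V.
k_n = μ_nC_ox · (W/L) = 2.5 mA/V².
Assume saturation: I_D = ½ k_n V_ov² = 0.5 × 2.5 × 2.35² = 6.9 mA, giving V_DS = V_DD − I_D R_D = 9.07 − 6.9 × 3.89 = -17.8 V.
But -17.8 V < V_ov = 2.35 V, so the device is actually in triode.
In triode I_D = k_n[V_ov V_DS − ½ V_DS²] and I_D = (V_DD − V_DS)/R_D. Equating: 4.86 V_DS² − 23.85 V_DS + 9.07 = 0, giving V_DS = 0.415 V (the root below V_ov).
I_D = (9.07 − 0.415) / 3.89 = 2.22 mA.

I_D = 2.22 mA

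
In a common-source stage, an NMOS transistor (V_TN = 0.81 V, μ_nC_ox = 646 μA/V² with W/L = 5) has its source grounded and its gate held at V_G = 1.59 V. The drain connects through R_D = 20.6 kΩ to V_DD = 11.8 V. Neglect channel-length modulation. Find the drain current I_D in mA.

V_GS = V_G = 1.59 V, so V_ov = 1.59 − 0.81 = 0.78 V.
k_n = μ_nC_ox · (W/L) = 3.23 mA/V².
Assume saturation: I_D = ½ k_n V_ov² = 0.5 × 3.23 × 0.78² = 0.983 mA, giving V_DS = V_DD − I_D R_D = 11.8 − 0.983 × 20.6 = -8.44 V.
But -8.44 V < V_ov = 0.78 V, so the device is actually in triode.
In triode I_D = k_n[V_ov V_DS − ½ V_DS²] and I_D = (V_DD − V_DS)/R_D. Equating: 33.3 V_DS² − 52.9 V_DS + 11.8 = 0, giving V_DS = 0.268 V (the root below V_ov).
I_D = (11.8 − 0.268) / 20.6 = 0.56 mA.

I_D = 0.560 mA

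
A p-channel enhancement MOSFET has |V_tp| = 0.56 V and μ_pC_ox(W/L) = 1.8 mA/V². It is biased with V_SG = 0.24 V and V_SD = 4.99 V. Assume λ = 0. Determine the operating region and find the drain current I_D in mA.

V_SG = 0.24 V < |V_tp| = 0.56 V, so the transistor is in cutoff.

Cutoff; I_D = 0 mA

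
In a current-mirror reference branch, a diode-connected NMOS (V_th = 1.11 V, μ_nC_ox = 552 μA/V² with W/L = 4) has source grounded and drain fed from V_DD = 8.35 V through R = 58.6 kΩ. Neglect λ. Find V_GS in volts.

V_GS = 1.44 V

With gate tied to drain, V_GS = V_DS ≥ V_GS − V_th, so the device is in saturation.
k_n = μ_nC_ox · (W/L) = 2.208 mA/V².
KCL at the drain: ½ k_n (V_GS − V_th)² = (V_DD − V_GS)/R.
Let x = V_GS − 1.11. Then 64.7 x² + x − 7.24 = 0, giving x = 0.327 V (positive root), so V_GS = 1.44 V.
I_D = (V_DD − V_GS)/R = (8.35 − 1.44) / 58.6 = 0.118 mA.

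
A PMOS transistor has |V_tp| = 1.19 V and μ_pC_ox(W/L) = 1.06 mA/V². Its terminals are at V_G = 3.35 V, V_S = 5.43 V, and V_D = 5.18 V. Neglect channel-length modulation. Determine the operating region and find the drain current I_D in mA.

V_SG = V_S − V_G = 5.43 − 3.35 = 2.08 V; V_SD = V_S − V_D = 5.43 − 5.18 = 0.25 V.
V_ov = V_SG − |V_tp| = 2.08 − 1.19 = 0.89 V.
Since V_SD = 0.25 V < V_ov = 0.89 V, the device is in the triode region.
I_D = k_p [V_ov · V_SD − ½ V_SD²] = 1.06 × [0.89 × 0.25 − 0.5 × 0.25²] = 0.203 mA.

Triode; I_D = 0.203 mA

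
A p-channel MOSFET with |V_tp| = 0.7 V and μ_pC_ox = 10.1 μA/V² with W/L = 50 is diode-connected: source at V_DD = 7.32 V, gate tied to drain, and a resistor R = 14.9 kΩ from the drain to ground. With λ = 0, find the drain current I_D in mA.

I_D = 0.364 mA

With gate tied to drain, V_SG = V_SD ≥ V_SG − |V_tp|, so the device is in saturation.
k_p = μ_pC_ox · (W/L) = 0.505 mA/V².
KCL at the drain: ½ k_p (V_SG − |V_tp|)² = (V_DD − V_SG)/R.
Let x = V_SG − 0.7. Then 3.76 x² + x − 6.62 = 0, giving x = 1.2 V (positive root), so V_SG = 1.9 V.
I_D = (V_DD − V_SG)/R = (7.32 − 1.9) / 14.9 = 0.364 mA.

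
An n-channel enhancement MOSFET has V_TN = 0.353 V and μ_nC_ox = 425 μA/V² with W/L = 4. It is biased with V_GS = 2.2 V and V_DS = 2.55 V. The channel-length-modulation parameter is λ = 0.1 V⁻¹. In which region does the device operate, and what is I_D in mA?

Saturation; I_D = 3.64 mA

k_n = μ_nC_ox · (W/L) = 1.7 mA/V².
V_ov = V_GS − V_TN = 2.2 − 0.353 = 1.85 V.
Since V_DS = 2.55 V ≥ V_ov = 1.85 V, the device is in saturation.
I_D = ½ k_n V_ov² (1 + λ V_DS) = 0.5 × 1.7 × 1.85² × (1 + 0.1 × 2.55) = 3.64 mA.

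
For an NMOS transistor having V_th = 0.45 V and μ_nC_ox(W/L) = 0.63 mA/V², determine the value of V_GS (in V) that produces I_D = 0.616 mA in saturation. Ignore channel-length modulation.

In saturation I_D = ½ k_n (V_GS − V_th)², so V_GS − V_th = √(2 I_D / k_n) = √(2 × 0.616 / 0.63) = 1.4 V.
V_GS = 0.45 + 1.4 = 1.85 V.

V_GS = 1.85 V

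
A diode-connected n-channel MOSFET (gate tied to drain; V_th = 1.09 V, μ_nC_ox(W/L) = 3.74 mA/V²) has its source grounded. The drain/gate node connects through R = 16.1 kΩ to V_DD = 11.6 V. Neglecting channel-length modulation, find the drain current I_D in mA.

With gate tied to drain, V_GS = V_DS ≥ V_GS − V_th, so the device is in saturation.
KCL at the drain: ½ k_n (V_GS − V_th)² = (V_DD − V_GS)/R.
Let x = V_GS − 1.09. Then 30.1 x² + x − 10.51 = 0, giving x = 0.574 V (positive root), so V_GS = 1.66 V.
I_D = (V_DD − V_GS)/R = (11.6 − 1.66) / 16.1 = 0.617 mA.

I_D = 0.617 mA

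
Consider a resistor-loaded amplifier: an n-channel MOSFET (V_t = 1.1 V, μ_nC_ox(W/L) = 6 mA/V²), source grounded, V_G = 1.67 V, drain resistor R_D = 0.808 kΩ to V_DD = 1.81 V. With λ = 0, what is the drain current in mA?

V_GS = V_G = 1.67 V, so V_ov = 1.67 − 1.1 = 0.57 V.
Assume saturation: I_D = ½ k_n V_ov² = 0.5 × 6 × 0.57² = 0.975 mA, giving V_DS = V_DD − I_D R_D = 1.81 − 0.975 × 0.808 = 1.02 V.
V_DS = 1.02 V ≥ V_ov = 0.57 V, confirming saturation.

I_D = 0.975 mA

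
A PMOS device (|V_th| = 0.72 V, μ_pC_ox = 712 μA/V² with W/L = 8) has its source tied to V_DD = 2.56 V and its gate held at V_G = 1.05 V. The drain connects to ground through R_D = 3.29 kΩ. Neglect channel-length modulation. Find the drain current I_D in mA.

I_D = 0.723 mA

V_SG = V_DD − V_G = 2.56 − 1.05 = 1.51 V, so V_ov = 1.51 − 0.72 = 0.79 V.
k_p = μ_pC_ox · (W/L) = 5.696 mA/V².
Assume saturation: I_D = ½ k_p V_ov² = 0.5 × 5.696 × 0.79² = 1.78 mA, giving V_SD = V_DD − I_D R_D = 2.56 − 1.78 × 3.29 = -3.29 V.
But -3.29 V < V_ov = 0.79 V, so the device is actually in triode.
In triode I_D = k_p[V_ov V_SD − ½ V_SD²] and I_D = (V_DD − V_SD)/R_D. Equating: 9.37 V_SD² − 15.8 V_SD + 2.56 = 0, giving V_SD = 0.182 V (the root below V_ov).
I_D = (2.56 − 0.182) / 3.29 = 0.723 mA.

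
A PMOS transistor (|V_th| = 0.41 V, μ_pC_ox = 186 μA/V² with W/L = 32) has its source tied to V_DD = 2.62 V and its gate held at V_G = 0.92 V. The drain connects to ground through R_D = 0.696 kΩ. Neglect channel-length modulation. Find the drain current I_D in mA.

V_SG = V_DD − V_G = 2.62 − 0.92 = 1.7 V, so V_ov = 1.7 − 0.41 = 1.29 V.
k_p = μ_pC_ox · (W/L) = 5.952 mA/V².
Assume saturation: I_D = ½ k_p V_ov² = 0.5 × 5.952 × 1.29² = 4.95 mA, giving V_SD = V_DD − I_D R_D = 2.62 − 4.95 × 0.696 = -0.827 V.
But -0.827 V < V_ov = 1.29 V, so the device is actually in triode.
In triode I_D = k_p[V_ov V_SD − ½ V_SD²] and I_D = (V_DD − V_SD)/R_D. Equating: 2.07 V_SD² − 6.344 V_SD + 2.62 = 0, giving V_SD = 0.492 V (the root below V_ov).
I_D = (2.62 − 0.492) / 0.696 = 3.06 mA.

I_D = 3.06 mA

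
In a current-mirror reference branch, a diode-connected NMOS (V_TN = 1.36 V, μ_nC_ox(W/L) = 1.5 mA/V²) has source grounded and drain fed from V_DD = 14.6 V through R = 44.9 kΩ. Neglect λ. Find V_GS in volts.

V_GS = 1.97 V

With gate tied to drain, V_GS = V_DS ≥ V_GS − V_TN, so the device is in saturation.
KCL at the drain: ½ k_n (V_GS − V_TN)² = (V_DD − V_GS)/R.
Let x = V_GS − 1.36. Then 33.7 x² + x − 13.24 = 0, giving x = 0.612 V (positive root), so V_GS = 1.97 V.
I_D = (V_DD − V_GS)/R = (14.6 − 1.97) / 44.9 = 0.281 mA.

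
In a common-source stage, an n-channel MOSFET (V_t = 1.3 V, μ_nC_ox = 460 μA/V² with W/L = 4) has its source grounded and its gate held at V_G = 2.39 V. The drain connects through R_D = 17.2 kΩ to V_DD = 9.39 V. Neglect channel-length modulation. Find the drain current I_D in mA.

I_D = 0.528 mA

V_GS = V_G = 2.39 V, so V_ov = 2.39 − 1.3 = 1.09 V.
k_n = μ_nC_ox · (W/L) = 1.84 mA/V².
Assume saturation: I_D = ½ k_n V_ov² = 0.5 × 1.84 × 1.09² = 1.09 mA, giving V_DS = V_DD − I_D R_D = 9.39 − 1.09 × 17.2 = -9.41 V.
But -9.41 V < V_ov = 1.09 V, so the device is actually in triode.
In triode I_D = k_n[V_ov V_DS − ½ V_DS²] and I_D = (V_DD − V_DS)/R_D. Equating: 15.8 V_DS² − 35.5 V_DS + 9.39 = 0, giving V_DS = 0.306 V (the root below V_ov).
I_D = (9.39 − 0.306) / 17.2 = 0.528 mA.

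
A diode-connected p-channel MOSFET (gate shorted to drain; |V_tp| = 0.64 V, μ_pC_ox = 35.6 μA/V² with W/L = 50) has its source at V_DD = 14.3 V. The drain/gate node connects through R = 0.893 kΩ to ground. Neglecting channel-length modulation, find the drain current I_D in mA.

With gate tied to drain, V_SG = V_SD ≥ V_SG − |V_tp|, so the device is in saturation.
k_p = μ_pC_ox · (W/L) = 1.78 mA/V².
KCL at the drain: ½ k_p (V_SG − |V_tp|)² = (V_DD − V_SG)/R.
Let x = V_SG − 0.64. Then 0.795 x² + x − 13.66 = 0, giving x = 3.56 V (positive root), so V_SG = 4.2 V.
I_D = (V_DD − V_SG)/R = (14.3 − 4.2) / 0.893 = 11.3 mA.

I_D = 11.3 mA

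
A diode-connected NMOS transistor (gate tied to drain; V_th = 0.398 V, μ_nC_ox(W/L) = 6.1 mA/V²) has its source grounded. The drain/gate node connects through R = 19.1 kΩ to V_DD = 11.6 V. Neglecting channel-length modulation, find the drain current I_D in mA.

I_D = 0.564 mA

With gate tied to drain, V_GS = V_DS ≥ V_GS − V_th, so the device is in saturation.
KCL at the drain: ½ k_n (V_GS − V_th)² = (V_DD − V_GS)/R.
Let x = V_GS − 0.398. Then 58.3 x² + x − 11.2 = 0, giving x = 0.43 V (positive root), so V_GS = 0.828 V.
I_D = (V_DD − V_GS)/R = (11.6 − 0.828) / 19.1 = 0.564 mA.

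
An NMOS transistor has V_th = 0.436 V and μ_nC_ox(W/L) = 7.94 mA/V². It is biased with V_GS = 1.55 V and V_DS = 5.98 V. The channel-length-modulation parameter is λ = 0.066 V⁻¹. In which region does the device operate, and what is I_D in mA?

Saturation; I_D = 6.87 mA

V_ov = V_GS − V_th = 1.55 − 0.436 = 1.11 V.
Since V_DS = 5.98 V ≥ V_ov = 1.11 V, the device is in saturation.
I_D = ½ k_n V_ov² (1 + λ V_DS) = 0.5 × 7.94 × 1.11² × (1 + 0.066 × 5.98) = 6.87 mA.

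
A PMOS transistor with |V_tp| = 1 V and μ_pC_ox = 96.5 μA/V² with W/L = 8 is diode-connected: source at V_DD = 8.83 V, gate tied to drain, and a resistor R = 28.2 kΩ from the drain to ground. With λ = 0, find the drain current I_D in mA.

With gate tied to drain, V_SG = V_SD ≥ V_SG − |V_tp|, so the device is in saturation.
k_p = μ_pC_ox · (W/L) = 0.772 mA/V².
KCL at the drain: ½ k_p (V_SG − |V_tp|)² = (V_DD − V_SG)/R.
Let x = V_SG − 1. Then 10.9 x² + x − 7.83 = 0, giving x = 0.803 V (positive root), so V_SG = 1.8 V.
I_D = (V_DD − V_SG)/R = (8.83 − 1.8) / 28.2 = 0.249 mA.

I_D = 0.249 mA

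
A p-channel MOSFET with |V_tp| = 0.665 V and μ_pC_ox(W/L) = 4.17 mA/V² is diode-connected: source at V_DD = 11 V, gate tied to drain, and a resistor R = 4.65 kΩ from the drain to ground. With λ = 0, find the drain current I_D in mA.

With gate tied to drain, V_SG = V_SD ≥ V_SG − |V_tp|, so the device is in saturation.
KCL at the drain: ½ k_p (V_SG − |V_tp|)² = (V_DD − V_SG)/R.
Let x = V_SG − 0.665. Then 9.7 x² + x − 10.34 = 0, giving x = 0.982 V (positive root), so V_SG = 1.65 V.
I_D = (V_DD − V_SG)/R = (11 − 1.65) / 4.65 = 2.01 mA.

I_D = 2.01 mA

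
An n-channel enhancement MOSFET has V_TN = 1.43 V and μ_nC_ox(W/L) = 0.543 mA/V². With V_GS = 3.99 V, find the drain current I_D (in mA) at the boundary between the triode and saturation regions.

At the boundary V_DS = V_ov = V_GS − V_TN = 3.99 − 1.43 = 2.56 V.
I_D = ½ k_n V_ov² = 0.5 × 0.543 × 2.56² = 1.78 mA.

I_D = 1.78 mA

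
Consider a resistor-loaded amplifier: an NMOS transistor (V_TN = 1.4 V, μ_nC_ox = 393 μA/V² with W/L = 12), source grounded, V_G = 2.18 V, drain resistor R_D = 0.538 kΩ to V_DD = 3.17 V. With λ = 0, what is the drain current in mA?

I_D = 1.43 mA

V_GS = V_G = 2.18 V, so V_ov = 2.18 − 1.4 = 0.78 V.
k_n = μ_nC_ox · (W/L) = 4.716 mA/V².
Assume saturation: I_D = ½ k_n V_ov² = 0.5 × 4.716 × 0.78² = 1.43 mA, giving V_DS = V_DD − I_D R_D = 3.17 − 1.43 × 0.538 = 2.4 V.
V_DS = 2.4 V ≥ V_ov = 0.78 V, confirming saturation.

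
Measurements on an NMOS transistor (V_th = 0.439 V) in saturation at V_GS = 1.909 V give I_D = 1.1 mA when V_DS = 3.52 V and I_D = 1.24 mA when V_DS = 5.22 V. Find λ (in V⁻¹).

With V_GS fixed, I_D ∝ (1 + λ V_DS) in saturation, so I_D2/I_D1 = (1 + λ V_DS2)/(1 + λ V_DS1).
1.24/1.1 = 1.127 = (1 + 5.22 λ)/(1 + 3.52 λ).
Solving: λ (I_D1 V_DS2 − I_D2 V_DS1) = I_D2 − I_D1, so λ = (1.24 − 1.1) / (1.1 × 5.22 − 1.24 × 3.52) = 0.14 / 1.38 = 0.102 V⁻¹.

λ = 0.102 V⁻¹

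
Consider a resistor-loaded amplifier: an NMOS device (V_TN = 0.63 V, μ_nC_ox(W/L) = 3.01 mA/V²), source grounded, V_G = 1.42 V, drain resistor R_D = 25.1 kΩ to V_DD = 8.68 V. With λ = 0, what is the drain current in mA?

V_GS = V_G = 1.42 V, so V_ov = 1.42 − 0.63 = 0.79 V.
Assume saturation: I_D = ½ k_n V_ov² = 0.5 × 3.01 × 0.79² = 0.939 mA, giving V_DS = V_DD − I_D R_D = 8.68 − 0.939 × 25.1 = -14.9 V.
But -14.9 V < V_ov = 0.79 V, so the device is actually in triode.
In triode I_D = k_n[V_ov V_DS − ½ V_DS²] and I_D = (V_DD − V_DS)/R_D. Equating: 37.8 V_DS² − 60.69 V_DS + 8.68 = 0, giving V_DS = 0.159 V (the root below V_ov).
I_D = (8.68 − 0.159) / 25.1 = 0.339 mA.

I_D = 0.339 mA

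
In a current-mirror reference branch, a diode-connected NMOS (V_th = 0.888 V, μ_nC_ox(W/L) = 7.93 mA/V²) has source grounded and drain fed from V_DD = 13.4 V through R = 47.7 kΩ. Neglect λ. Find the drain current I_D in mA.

With gate tied to drain, V_GS = V_DS ≥ V_GS − V_th, so the device is in saturation.
KCL at the drain: ½ k_n (V_GS − V_th)² = (V_DD − V_GS)/R.
Let x = V_GS − 0.888. Then 189 x² + x − 12.51 = 0, giving x = 0.255 V (positive root), so V_GS = 1.14 V.
I_D = (V_DD − V_GS)/R = (13.4 − 1.14) / 47.7 = 0.257 mA.

I_D = 0.257 mA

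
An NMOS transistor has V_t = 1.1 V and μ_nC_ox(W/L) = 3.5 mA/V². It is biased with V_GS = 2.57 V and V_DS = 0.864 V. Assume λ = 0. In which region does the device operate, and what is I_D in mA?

V_ov = V_GS − V_t = 2.57 − 1.1 = 1.47 V.
Since V_DS = 0.864 V < V_ov = 1.47 V, the device is in the triode region.
I_D = k_n [V_ov · V_DS − ½ V_DS²] = 3.5 × [1.47 × 0.864 − 0.5 × 0.864²] = 3.14 mA.

Triode; I_D = 3.14 mA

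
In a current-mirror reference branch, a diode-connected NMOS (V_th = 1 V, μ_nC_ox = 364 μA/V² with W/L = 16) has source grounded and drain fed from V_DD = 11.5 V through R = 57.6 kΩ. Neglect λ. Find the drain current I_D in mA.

I_D = 0.178 mA

With gate tied to drain, V_GS = V_DS ≥ V_GS − V_th, so the device is in saturation.
k_n = μ_nC_ox · (W/L) = 5.824 mA/V².
KCL at the drain: ½ k_n (V_GS − V_th)² = (V_DD − V_GS)/R.
Let x = V_GS − 1. Then 168 x² + x − 10.5 = 0, giving x = 0.247 V (positive root), so V_GS = 1.25 V.
I_D = (V_DD − V_GS)/R = (11.5 − 1.25) / 57.6 = 0.178 mA.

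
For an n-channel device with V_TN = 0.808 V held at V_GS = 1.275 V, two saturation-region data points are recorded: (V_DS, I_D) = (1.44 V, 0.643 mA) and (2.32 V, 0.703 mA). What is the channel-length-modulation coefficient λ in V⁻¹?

With V_GS fixed, I_D ∝ (1 + λ V_DS) in saturation, so I_D2/I_D1 = (1 + λ V_DS2)/(1 + λ V_DS1).
0.703/0.643 = 1.093 = (1 + 2.32 λ)/(1 + 1.44 λ).
Solving: λ (I_D1 V_DS2 − I_D2 V_DS1) = I_D2 − I_D1, so λ = (0.703 − 0.643) / (0.643 × 2.32 − 0.703 × 1.44) = 0.06 / 0.479 = 0.125 V⁻¹.

λ = 0.125 V⁻¹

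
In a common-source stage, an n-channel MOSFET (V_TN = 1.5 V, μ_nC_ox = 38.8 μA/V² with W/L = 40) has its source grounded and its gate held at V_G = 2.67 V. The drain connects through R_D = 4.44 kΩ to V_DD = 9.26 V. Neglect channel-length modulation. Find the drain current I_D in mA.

V_GS = V_G = 2.67 V, so V_ov = 2.67 − 1.5 = 1.17 V.
k_n = μ_nC_ox · (W/L) = 1.552 mA/V².
Assume saturation: I_D = ½ k_n V_ov² = 0.5 × 1.552 × 1.17² = 1.06 mA, giving V_DS = V_DD − I_D R_D = 9.26 − 1.06 × 4.44 = 4.54 V.
V_DS = 4.54 V ≥ V_ov = 1.17 V, confirming saturation.

I_D = 1.06 mA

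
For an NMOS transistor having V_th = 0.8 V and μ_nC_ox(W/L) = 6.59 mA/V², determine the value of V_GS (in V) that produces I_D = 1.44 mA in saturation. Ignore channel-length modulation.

In saturation I_D = ½ k_n (V_GS − V_th)², so V_GS − V_th = √(2 I_D / k_n) = √(2 × 1.44 / 6.59) = 0.661 V.
V_GS = 0.8 + 0.661 = 1.46 V.

V_GS = 1.46 V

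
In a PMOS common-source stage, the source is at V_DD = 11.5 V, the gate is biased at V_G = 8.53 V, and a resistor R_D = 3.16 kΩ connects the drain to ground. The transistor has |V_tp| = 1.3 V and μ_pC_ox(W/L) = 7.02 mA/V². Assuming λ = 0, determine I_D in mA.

V_SG = V_DD − V_G = 11.5 − 8.53 = 2.97 V, so V_ov = 2.97 − 1.3 = 1.67 V.
Assume saturation: I_D = ½ k_p V_ov² = 0.5 × 7.02 × 1.67² = 9.79 mA, giving V_SD = V_DD − I_D R_D = 11.5 − 9.79 × 3.16 = -19.4 V.
But -19.4 V < V_ov = 1.67 V, so the device is actually in triode.
In triode I_D = k_p[V_ov V_SD − ½ V_SD²] and I_D = (V_DD − V_SD)/R_D. Equating: 11.1 V_SD² − 38.05 V_SD + 11.5 = 0, giving V_SD = 0.335 V (the root below V_ov).
I_D = (11.5 − 0.335) / 3.16 = 3.53 mA.

I_D = 3.53 mA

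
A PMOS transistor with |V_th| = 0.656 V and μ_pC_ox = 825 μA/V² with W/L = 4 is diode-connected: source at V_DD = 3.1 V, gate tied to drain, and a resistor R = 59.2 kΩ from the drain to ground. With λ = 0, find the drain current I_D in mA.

I_D = 0.0387 mA

With gate tied to drain, V_SG = V_SD ≥ V_SG − |V_th|, so the device is in saturation.
k_p = μ_pC_ox · (W/L) = 3.3 mA/V².
KCL at the drain: ½ k_p (V_SG − |V_th|)² = (V_DD − V_SG)/R.
Let x = V_SG − 0.656. Then 97.7 x² + x − 2.444 = 0, giving x = 0.153 V (positive root), so V_SG = 0.809 V.
I_D = (V_DD − V_SG)/R = (3.1 − 0.809) / 59.2 = 0.0387 mA.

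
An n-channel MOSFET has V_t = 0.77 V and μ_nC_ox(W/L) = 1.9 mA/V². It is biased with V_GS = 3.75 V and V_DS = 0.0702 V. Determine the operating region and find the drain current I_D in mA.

V_ov = V_GS − V_t = 3.75 − 0.77 = 2.98 V.
Since V_DS = 0.0702 V < V_ov = 2.98 V, the device is in the triode region.
I_D = k_n [V_ov · V_DS − ½ V_DS²] = 1.9 × [2.98 × 0.0702 − 0.5 × 0.0702²] = 0.393 mA.

Triode; I_D = 0.393 mA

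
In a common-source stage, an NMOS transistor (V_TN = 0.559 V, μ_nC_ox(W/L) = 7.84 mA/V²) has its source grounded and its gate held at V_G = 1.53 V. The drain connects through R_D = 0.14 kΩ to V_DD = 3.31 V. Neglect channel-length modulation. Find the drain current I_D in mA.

I_D = 3.70 mA

V_GS = V_G = 1.53 V, so V_ov = 1.53 − 0.559 = 0.971 V.
Assume saturation: I_D = ½ k_n V_ov² = 0.5 × 7.84 × 0.971² = 3.7 mA, giving V_DS = V_DD − I_D R_D = 3.31 − 3.7 × 0.14 = 2.79 V.
V_DS = 2.79 V ≥ V_ov = 0.971 V, confirming saturation.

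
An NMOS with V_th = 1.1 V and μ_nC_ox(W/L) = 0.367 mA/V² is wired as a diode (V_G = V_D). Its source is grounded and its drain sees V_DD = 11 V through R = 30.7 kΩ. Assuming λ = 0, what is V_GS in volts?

V_GS = 2.34 V

With gate tied to drain, V_GS = V_DS ≥ V_GS − V_th, so the device is in saturation.
KCL at the drain: ½ k_n (V_GS − V_th)² = (V_DD − V_GS)/R.
Let x = V_GS − 1.1. Then 5.63 x² + x − 9.9 = 0, giving x = 1.24 V (positive root), so V_GS = 2.34 V.
I_D = (V_DD − V_GS)/R = (11 − 2.34) / 30.7 = 0.282 mA.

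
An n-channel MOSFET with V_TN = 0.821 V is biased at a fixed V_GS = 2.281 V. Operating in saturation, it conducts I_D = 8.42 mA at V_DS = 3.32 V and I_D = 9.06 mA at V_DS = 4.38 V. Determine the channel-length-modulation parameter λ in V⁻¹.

With V_GS fixed, I_D ∝ (1 + λ V_DS) in saturation, so I_D2/I_D1 = (1 + λ V_DS2)/(1 + λ V_DS1).
9.06/8.42 = 1.076 = (1 + 4.38 λ)/(1 + 3.32 λ).
Solving: λ (I_D1 V_DS2 − I_D2 V_DS1) = I_D2 − I_D1, so λ = (9.06 − 8.42) / (8.42 × 4.38 − 9.06 × 3.32) = 0.64 / 6.8 = 0.0941 V⁻¹.

λ = 0.0941 V⁻¹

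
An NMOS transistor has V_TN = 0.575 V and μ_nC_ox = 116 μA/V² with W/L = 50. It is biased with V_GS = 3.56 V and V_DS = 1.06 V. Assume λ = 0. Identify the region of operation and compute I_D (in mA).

k_n = μ_nC_ox · (W/L) = 5.8 mA/V².
V_ov = V_GS − V_TN = 3.56 − 0.575 = 2.99 V.
Since V_DS = 1.06 V < V_ov = 2.99 V, the device is in the triode region.
I_D = k_n [V_ov · V_DS − ½ V_DS²] = 5.8 × [2.99 × 1.06 − 0.5 × 1.06²] = 15.1 mA.

Triode; I_D = 15.1 mA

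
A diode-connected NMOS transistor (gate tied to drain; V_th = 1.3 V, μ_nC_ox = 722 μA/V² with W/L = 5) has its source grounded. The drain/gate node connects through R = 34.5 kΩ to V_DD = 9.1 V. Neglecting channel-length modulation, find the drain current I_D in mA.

I_D = 0.216 mA

With gate tied to drain, V_GS = V_DS ≥ V_GS − V_th, so the device is in saturation.
k_n = μ_nC_ox · (W/L) = 3.61 mA/V².
KCL at the drain: ½ k_n (V_GS − V_th)² = (V_DD − V_GS)/R.
Let x = V_GS − 1.3. Then 62.3 x² + x − 7.8 = 0, giving x = 0.346 V (positive root), so V_GS = 1.65 V.
I_D = (V_DD − V_GS)/R = (9.1 − 1.65) / 34.5 = 0.216 mA.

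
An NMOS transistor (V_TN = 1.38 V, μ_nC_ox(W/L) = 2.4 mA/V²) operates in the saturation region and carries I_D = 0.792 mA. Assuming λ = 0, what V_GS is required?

In saturation I_D = ½ k_n (V_GS − V_TN)², so V_GS − V_TN = √(2 I_D / k_n) = √(2 × 0.792 / 2.4) = 0.812 V.
V_GS = 1.38 + 0.812 = 2.19 V.

V_GS = 2.19 V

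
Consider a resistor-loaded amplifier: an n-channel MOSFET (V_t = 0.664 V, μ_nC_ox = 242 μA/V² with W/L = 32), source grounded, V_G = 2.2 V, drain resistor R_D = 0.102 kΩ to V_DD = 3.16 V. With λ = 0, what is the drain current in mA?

I_D = 9.14 mA

V_GS = V_G = 2.2 V, so V_ov = 2.2 − 0.664 = 1.54 V.
k_n = μ_nC_ox · (W/L) = 7.744 mA/V².
Assume saturation: I_D = ½ k_n V_ov² = 0.5 × 7.744 × 1.54² = 9.14 mA, giving V_DS = V_DD − I_D R_D = 3.16 − 9.14 × 0.102 = 2.23 V.
V_DS = 2.23 V ≥ V_ov = 1.54 V, confirming saturation.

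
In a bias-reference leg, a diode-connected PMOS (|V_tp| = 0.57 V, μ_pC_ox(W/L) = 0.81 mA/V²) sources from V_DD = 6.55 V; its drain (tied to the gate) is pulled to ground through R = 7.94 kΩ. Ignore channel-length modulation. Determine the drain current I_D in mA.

With gate tied to drain, V_SG = V_SD ≥ V_SG − |V_tp|, so the device is in saturation.
KCL at the drain: ½ k_p (V_SG − |V_tp|)² = (V_DD − V_SG)/R.
Let x = V_SG − 0.57. Then 3.22 x² + x − 5.98 = 0, giving x = 1.22 V (positive root), so V_SG = 1.79 V.
I_D = (V_DD − V_SG)/R = (6.55 − 1.79) / 7.94 = 0.6 mA.

I_D = 0.600 mA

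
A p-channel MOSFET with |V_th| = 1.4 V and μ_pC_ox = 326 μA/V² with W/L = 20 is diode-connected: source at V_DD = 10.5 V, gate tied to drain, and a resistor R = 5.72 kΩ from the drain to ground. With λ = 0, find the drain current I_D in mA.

I_D = 1.47 mA

With gate tied to drain, V_SG = V_SD ≥ V_SG − |V_th|, so the device is in saturation.
k_p = μ_pC_ox · (W/L) = 6.52 mA/V².
KCL at the drain: ½ k_p (V_SG − |V_th|)² = (V_DD − V_SG)/R.
Let x = V_SG − 1.4. Then 18.6 x² + x − 9.1 = 0, giving x = 0.672 V (positive root), so V_SG = 2.07 V.
I_D = (V_DD − V_SG)/R = (10.5 − 2.07) / 5.72 = 1.47 mA.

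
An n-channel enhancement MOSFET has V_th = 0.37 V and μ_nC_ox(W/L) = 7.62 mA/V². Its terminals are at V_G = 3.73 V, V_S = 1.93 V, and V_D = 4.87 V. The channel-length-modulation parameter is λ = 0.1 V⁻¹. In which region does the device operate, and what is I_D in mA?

V_GS = V_G − V_S = 3.73 − 1.93 = 1.8 V; V_DS = V_D − V_S = 4.87 − 1.93 = 2.94 V.
V_ov = V_GS − V_th = 1.8 − 0.37 = 1.43 V.
Since V_DS = 2.94 V ≥ V_ov = 1.43 V, the device is in saturation.
I_D = ½ k_n V_ov² (1 + λ V_DS) = 0.5 × 7.62 × 1.43² × (1 + 0.1 × 2.94) = 10.1 mA.

Saturation; I_D = 10.1 mA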